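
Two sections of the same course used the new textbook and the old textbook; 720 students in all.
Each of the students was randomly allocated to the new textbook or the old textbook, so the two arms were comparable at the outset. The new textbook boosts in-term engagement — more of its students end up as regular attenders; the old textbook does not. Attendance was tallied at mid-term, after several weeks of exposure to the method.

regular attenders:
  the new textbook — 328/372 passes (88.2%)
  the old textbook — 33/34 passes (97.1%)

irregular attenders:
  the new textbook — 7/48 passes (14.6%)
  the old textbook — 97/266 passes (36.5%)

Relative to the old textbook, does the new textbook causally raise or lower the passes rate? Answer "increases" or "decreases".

Mid-term attendance lies on the pathway teaching method → mid-term attendance → outcome, so adjusting for it blocks the indirect effect. For the total causal effect of teaching method, use the unadjusted pooled rates.
Pooled: the new textbook 79.8% vs the old textbook 43.3%; the new textbook is higher overall.

increases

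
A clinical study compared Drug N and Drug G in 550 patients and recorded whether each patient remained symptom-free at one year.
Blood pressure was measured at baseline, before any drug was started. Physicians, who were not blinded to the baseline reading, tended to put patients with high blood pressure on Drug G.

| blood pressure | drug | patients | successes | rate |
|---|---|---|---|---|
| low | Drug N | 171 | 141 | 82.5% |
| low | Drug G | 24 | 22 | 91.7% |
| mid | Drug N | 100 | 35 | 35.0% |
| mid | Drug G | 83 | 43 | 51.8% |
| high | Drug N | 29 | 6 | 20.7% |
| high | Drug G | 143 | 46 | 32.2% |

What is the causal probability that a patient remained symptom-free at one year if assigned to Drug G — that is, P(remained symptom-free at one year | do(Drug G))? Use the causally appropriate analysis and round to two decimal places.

Drug G is higher inside every blood pressure stratum but Drug N is higher in aggregate. Whether to stratify depends on how blood pressure relates to the drug.
Blood pressure is set before the drug has any effect — it is not caused by the drug — and it independently drives the outcome. That makes it a confounder, so the causal comparison is within blood pressure levels.
Standardising Drug G to the population blood pressure mix: 0.355·22/24 + 0.333·43/83 + 0.313·46/143 = 0.598.

0.60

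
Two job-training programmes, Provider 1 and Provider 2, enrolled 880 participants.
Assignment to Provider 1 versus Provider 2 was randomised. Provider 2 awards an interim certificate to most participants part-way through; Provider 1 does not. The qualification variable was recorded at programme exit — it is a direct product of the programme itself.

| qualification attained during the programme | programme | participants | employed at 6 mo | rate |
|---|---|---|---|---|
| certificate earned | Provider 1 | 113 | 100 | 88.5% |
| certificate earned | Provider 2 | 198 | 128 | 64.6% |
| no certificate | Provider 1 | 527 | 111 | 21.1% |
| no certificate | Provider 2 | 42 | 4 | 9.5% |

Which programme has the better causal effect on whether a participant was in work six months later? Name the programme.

The distribution of qualification attained during the programme is itself part of what the programme does — it is an intermediate outcome. Holding it fixed would remove that part of the effect; the total effect is the pooled difference.
Pooled: Provider 1 33.0% vs Provider 2 55.0%; Provider 2 is higher overall.

Provider 2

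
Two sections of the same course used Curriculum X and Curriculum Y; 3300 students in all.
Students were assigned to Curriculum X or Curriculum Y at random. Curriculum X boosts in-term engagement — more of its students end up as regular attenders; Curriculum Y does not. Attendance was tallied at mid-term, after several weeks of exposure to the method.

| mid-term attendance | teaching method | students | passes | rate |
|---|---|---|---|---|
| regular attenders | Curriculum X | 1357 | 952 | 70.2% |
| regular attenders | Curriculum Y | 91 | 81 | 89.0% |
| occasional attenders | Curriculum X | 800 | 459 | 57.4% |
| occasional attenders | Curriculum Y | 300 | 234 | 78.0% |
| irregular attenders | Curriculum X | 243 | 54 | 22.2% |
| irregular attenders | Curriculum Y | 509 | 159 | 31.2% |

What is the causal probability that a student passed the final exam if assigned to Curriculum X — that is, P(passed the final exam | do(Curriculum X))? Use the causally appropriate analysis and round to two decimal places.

Because the teaching method influences mid-term attendance, mid-term attendance is a post-treatment mediator, not a confounder. Stratifying on it would bias the estimate; the causal effect is the crude pooled difference.
So P(outcome | do(Curriculum X)) is just the pooled rate for Curriculum X: 1465/2400 = 0.610.

0.61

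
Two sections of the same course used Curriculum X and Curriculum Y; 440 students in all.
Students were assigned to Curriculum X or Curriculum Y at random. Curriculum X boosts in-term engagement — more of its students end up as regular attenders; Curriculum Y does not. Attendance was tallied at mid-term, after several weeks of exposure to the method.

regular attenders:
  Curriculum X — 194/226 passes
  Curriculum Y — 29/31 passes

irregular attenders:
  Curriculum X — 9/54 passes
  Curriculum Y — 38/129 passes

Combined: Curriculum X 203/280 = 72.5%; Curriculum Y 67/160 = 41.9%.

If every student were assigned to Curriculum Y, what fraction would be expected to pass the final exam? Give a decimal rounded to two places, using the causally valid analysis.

Curriculum Y is higher inside every mid-term attendance stratum but Curriculum X is higher in aggregate. Whether to stratify depends on how mid-term attendance relates to the teaching method.
Mid-term attendance lies on the pathway teaching method → mid-term attendance → outcome, so adjusting for it blocks the indirect effect. For the total causal effect of teaching method, use the unadjusted pooled rates.
So P(outcome | do(Curriculum Y)) is just the pooled rate for Curriculum Y: 67/160 = 0.419.

0.42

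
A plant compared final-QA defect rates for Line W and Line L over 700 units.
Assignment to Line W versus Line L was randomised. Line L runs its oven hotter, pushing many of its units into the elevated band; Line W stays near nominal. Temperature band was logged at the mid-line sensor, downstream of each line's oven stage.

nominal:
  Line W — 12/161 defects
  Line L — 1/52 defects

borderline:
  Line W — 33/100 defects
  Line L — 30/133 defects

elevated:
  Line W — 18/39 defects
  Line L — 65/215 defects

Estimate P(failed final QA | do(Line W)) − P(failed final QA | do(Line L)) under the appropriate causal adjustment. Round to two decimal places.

Within every in-process temperature band level Line L has the lower rate, yet pooled Line W does — Simpson's reversal.
In-process temperature band here is a post-treatment variable shaped by the line; conditioning on it would introduce bias rather than remove it. The overall comparison is the causal one.
The causal difference is the pooled difference: 0.210 − 0.240 = -0.030.

-0.03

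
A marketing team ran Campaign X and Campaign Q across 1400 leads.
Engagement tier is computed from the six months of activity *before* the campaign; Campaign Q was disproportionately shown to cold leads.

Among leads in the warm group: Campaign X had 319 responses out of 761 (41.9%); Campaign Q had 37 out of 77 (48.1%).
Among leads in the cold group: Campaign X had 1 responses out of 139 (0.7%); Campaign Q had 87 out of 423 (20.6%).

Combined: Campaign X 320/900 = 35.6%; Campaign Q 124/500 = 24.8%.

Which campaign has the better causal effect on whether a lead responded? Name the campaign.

The engagement tier-specific comparison favours Campaign Q throughout, but the pooled figures favour Campaign X. The question is whether to condition on engagement tier.
Nothing the campaign does changes engagement tier; the imbalance is an allocation artefact. With engagement tier also predicting the outcome, the pooled figure is confounded, and the within-stratum comparison is the causal one.
Within each level — warm: 41.9% vs 48.1%; cold: 0.7% vs 20.6% — Campaign Q is higher every time.

Campaign Q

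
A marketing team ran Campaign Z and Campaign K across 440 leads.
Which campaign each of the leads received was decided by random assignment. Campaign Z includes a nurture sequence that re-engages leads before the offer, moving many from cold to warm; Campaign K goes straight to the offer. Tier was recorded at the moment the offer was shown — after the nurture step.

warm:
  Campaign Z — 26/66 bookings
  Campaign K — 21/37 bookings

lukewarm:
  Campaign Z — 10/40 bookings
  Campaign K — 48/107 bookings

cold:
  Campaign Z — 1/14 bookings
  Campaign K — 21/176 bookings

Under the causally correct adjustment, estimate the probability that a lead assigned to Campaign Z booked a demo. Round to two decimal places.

0.31

The engagement tier-specific comparison favours Campaign K throughout, but the pooled figures favour Campaign Z. The question is whether to condition on engagement tier.
Engagement tier here is a post-treatment variable shaped by the campaign; conditioning on it would introduce bias rather than remove it. The overall comparison is the causal one.
So P(outcome | do(Campaign Z)) is just the pooled rate for Campaign Z: 37/120 = 0.308.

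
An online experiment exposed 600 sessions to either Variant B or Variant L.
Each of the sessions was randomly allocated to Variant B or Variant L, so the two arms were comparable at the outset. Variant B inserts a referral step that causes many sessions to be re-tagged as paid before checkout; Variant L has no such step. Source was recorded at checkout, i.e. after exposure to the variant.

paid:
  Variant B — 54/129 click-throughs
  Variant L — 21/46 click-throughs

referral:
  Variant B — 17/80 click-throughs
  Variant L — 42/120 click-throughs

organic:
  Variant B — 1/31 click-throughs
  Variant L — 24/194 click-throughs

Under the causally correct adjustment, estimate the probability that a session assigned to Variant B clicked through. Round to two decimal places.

0.30

Within every traffic source level Variant L has the higher rate, yet pooled Variant B does — Simpson's reversal.
The distribution of traffic source is itself part of what the variant does — it is an intermediate outcome. Holding it fixed would remove that part of the effect; the total effect is the pooled difference.
So P(outcome | do(Variant B)) is just the pooled rate for Variant B: 72/240 = 0.300.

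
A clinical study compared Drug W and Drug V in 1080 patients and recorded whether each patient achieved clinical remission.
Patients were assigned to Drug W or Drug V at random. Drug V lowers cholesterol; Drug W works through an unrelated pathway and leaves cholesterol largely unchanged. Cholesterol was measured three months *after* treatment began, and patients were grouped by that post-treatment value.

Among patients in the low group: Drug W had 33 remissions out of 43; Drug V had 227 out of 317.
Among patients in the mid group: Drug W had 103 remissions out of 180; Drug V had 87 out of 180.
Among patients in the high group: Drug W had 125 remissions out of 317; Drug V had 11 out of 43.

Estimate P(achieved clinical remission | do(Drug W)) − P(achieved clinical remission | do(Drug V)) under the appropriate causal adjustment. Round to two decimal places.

Drug W is higher inside every cholesterol stratum but Drug V is higher in aggregate. Whether to stratify depends on how cholesterol relates to the drug.
Cholesterol lies on the pathway drug → cholesterol → outcome, so adjusting for it blocks the indirect effect. For the total causal effect of drug, use the unadjusted pooled rates.
The causal difference is the pooled difference: 0.483 − 0.602 = -0.119.

-0.12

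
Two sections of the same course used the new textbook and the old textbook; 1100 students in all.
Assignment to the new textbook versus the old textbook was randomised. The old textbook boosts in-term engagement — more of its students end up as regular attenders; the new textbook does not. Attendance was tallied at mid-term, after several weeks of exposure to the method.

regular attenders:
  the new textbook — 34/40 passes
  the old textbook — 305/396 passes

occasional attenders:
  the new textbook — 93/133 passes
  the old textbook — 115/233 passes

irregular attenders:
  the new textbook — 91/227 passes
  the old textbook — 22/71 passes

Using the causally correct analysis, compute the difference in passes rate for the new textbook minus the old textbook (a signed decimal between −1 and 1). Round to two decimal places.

-0.09

Mid-term attendance here is a post-treatment variable shaped by the teaching method; conditioning on it would introduce bias rather than remove it. The overall comparison is the causal one.
The causal difference is the pooled difference: 0.545 − 0.631 = -0.086.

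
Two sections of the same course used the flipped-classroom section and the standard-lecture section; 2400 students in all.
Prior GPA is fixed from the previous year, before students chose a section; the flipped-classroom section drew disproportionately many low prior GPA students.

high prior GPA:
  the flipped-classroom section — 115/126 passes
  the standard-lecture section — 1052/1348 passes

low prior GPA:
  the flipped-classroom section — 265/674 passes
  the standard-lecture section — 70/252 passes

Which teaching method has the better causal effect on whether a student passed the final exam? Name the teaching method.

the flipped-classroom section

the flipped-classroom section is higher inside every prior GPA band stratum but the standard-lecture section is higher in aggregate. Whether to stratify depends on how prior GPA band relates to the teaching method.
Prior GPA band satisfies the back-door criterion: it is not a descendant of the teaching method, and it blocks the spurious path from teaching method to outcome. Adjusting for it (i.e., using the within-prior GPA band rates) gives the causal effect.
Within each level — high prior GPA: 91.3% vs 78.0%; low prior GPA: 39.3% vs 27.8% — the flipped-classroom section is higher every time.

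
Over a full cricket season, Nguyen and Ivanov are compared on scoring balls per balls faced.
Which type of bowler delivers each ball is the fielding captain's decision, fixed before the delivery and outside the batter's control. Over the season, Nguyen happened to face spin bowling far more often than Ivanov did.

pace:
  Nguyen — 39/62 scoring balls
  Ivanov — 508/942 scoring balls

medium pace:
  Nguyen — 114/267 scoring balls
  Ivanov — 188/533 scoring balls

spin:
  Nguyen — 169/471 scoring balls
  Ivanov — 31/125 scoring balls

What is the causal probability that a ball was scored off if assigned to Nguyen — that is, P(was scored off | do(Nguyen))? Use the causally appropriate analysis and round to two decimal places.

Bowling type is set before the player has any effect — it is not caused by the player — and it independently drives the outcome. That makes it a confounder, so the causal comparison is within bowling type levels.
Standardising Nguyen to the population bowling type mix: 0.418·39/62 + 0.333·114/267 + 0.248·169/471 = 0.495.

0.49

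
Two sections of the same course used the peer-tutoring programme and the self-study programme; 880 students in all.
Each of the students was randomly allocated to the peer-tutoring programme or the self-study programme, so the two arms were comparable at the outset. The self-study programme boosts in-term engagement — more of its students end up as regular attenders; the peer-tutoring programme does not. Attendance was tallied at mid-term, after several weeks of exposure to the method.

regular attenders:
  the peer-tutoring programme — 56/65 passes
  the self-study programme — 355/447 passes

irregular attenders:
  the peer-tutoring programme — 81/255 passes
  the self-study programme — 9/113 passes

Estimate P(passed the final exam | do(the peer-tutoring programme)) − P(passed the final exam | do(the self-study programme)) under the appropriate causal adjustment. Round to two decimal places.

The stratified and pooled comparisons disagree (the peer-tutoring programme wins within each mid-term attendance; the self-study programme wins overall), so the answer turns on the causal role of mid-term attendance.
Mid-term attendance is recorded after the teaching method and is itself shifted by it — it sits on the causal path from teaching method to outcome. Conditioning on a mediator would strip out part of the effect we want; the pooled comparison gives the total causal effect.
The causal difference is the pooled difference: 0.428 − 0.650 = -0.222.

-0.22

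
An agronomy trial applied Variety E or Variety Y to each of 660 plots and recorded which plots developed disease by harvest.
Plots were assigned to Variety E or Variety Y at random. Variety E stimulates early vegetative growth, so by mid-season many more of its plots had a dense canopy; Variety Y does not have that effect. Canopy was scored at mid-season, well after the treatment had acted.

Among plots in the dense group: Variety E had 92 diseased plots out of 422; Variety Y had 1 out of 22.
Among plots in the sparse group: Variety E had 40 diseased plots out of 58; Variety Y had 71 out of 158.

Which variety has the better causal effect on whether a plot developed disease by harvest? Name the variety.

Stratifying would compare varietys among plots the varietys themselves sorted into mid-season canopy groups — a form of selection on an intermediate. The unconditioned pooled rates give the total causal effect.
Pooled: Variety E 27.5% vs Variety Y 40.0%; Variety E is lower overall.

Variety E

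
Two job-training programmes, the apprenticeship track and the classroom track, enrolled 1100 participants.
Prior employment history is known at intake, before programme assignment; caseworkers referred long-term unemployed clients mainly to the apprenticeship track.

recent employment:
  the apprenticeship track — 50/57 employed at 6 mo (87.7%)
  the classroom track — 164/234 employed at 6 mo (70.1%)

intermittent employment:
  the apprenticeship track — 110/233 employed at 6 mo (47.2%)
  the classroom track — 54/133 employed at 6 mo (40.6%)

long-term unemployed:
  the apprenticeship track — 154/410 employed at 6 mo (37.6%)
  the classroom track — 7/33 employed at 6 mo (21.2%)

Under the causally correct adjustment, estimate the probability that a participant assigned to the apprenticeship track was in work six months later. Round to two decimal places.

0.54

Prior employment history satisfies the back-door criterion: it is not a descendant of the programme, and it blocks the spurious path from programme to outcome. Adjusting for it (i.e., using the within-prior employment history rates) gives the causal effect.
Standardising the apprenticeship track to the population prior employment history mix: 0.265·50/57 + 0.333·110/233 + 0.403·154/410 = 0.540.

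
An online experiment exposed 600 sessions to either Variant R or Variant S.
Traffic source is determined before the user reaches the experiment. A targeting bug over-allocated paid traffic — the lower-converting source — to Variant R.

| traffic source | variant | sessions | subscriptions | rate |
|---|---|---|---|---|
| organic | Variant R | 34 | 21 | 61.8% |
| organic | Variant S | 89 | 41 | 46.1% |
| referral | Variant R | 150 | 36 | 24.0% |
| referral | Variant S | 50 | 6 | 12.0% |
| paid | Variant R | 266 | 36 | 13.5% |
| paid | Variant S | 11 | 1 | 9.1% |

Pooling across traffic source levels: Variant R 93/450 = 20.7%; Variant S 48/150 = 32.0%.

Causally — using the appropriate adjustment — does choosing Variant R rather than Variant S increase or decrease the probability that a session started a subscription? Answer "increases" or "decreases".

Traffic source differs across variants for reasons unrelated to any effect of the variant itself, and it separately predicts the outcome — a classic confounder. We must compare within traffic source levels.
Within each level — organic: 61.8% vs 46.1%; referral: 24.0% vs 12.0%; paid: 13.5% vs 9.1% — Variant R is higher every time.

increases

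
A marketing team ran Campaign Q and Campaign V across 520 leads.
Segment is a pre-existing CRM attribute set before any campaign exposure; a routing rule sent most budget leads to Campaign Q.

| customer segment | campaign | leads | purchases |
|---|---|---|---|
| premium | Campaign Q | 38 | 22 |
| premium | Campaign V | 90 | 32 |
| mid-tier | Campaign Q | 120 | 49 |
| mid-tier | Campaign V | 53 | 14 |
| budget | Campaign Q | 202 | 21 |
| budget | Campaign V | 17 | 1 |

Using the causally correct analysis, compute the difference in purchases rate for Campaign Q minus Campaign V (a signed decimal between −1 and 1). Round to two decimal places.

+0.12

Within every customer segment level Campaign Q has the higher rate, yet pooled Campaign V does — Simpson's reversal.
Nothing the campaign does changes customer segment; the imbalance is an allocation artefact. With customer segment also predicting the outcome, the pooled figure is confounded, and the within-stratum comparison is the causal one.
Adjusting over the population distribution of customer segment: 0.246·(0.579−0.356) + 0.333·(0.408−0.264) + 0.421·(0.104−0.059) = +0.122.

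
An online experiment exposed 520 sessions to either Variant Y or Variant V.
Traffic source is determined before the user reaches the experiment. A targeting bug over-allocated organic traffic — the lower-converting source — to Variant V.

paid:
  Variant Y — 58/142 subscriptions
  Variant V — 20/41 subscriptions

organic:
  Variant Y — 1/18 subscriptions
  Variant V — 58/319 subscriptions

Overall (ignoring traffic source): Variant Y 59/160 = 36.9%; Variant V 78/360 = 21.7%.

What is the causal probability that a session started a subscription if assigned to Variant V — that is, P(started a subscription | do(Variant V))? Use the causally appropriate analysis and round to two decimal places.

Since traffic source is a pre-existing factor (not a product of the variant) and it affects the outcome on its own, it is a confounder. The stratified rates, not the pooled rate, identify the causal effect.
Standardising Variant V to the population traffic source mix: 0.352·20/41 + 0.648·58/319 = 0.290.

0.29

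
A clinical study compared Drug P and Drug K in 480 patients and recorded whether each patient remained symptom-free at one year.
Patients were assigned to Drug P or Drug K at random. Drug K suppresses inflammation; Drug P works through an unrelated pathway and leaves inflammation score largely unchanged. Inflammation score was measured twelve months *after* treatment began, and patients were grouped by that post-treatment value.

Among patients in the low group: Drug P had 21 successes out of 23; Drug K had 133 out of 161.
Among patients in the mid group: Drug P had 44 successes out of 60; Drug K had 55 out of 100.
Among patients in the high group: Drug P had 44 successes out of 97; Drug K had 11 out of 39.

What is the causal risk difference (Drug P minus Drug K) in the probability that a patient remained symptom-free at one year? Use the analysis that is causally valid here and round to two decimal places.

-0.06

Stratifying would compare drugs among patients the drugs themselves sorted into inflammation score groups — a form of selection on an intermediate. The unconditioned pooled rates give the total causal effect.
The causal difference is the pooled difference: 0.606 − 0.663 = -0.058.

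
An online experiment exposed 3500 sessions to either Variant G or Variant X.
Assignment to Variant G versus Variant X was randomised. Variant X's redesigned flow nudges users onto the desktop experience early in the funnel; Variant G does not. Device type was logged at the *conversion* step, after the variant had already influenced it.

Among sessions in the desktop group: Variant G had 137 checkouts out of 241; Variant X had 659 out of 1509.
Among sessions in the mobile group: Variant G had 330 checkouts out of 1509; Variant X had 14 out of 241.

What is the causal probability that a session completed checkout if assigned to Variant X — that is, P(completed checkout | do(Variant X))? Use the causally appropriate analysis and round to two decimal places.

Within every device type level Variant G has the higher rate, yet pooled Variant X does — Simpson's reversal.
Device type lies on the pathway variant → device type → outcome, so adjusting for it blocks the indirect effect. For the total causal effect of variant, use the unadjusted pooled rates.
So P(outcome | do(Variant X)) is just the pooled rate for Variant X: 673/1750 = 0.385.

0.38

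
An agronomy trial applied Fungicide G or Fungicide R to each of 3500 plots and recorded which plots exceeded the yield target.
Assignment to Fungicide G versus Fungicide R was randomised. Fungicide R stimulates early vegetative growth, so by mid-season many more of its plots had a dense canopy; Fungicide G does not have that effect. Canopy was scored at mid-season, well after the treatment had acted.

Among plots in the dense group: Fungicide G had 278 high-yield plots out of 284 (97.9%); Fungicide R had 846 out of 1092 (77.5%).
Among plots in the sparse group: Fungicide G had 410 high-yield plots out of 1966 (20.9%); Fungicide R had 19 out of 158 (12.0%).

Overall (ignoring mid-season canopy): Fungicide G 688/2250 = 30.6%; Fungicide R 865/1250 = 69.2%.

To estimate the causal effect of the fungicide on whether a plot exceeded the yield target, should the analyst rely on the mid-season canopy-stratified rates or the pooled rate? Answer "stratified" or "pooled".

Mid-season canopy is downstream of the fungicide. One should not condition on a consequence of treatment, so the overall rates are the right comparison.
Pooled: Fungicide G 30.6% vs Fungicide R 69.2%; Fungicide R is higher overall.

pooled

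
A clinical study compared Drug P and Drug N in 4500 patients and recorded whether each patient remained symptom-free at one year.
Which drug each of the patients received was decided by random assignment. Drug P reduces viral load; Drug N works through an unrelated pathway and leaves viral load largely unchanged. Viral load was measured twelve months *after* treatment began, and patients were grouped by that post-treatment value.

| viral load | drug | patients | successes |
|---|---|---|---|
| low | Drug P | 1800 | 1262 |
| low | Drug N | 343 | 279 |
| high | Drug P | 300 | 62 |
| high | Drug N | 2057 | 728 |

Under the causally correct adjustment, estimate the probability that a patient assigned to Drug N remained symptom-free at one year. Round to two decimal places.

The distribution of viral load is itself part of what the drug does — it is an intermediate outcome. Holding it fixed would remove that part of the effect; the total effect is the pooled difference.
So P(outcome | do(Drug N)) is just the pooled rate for Drug N: 1007/2400 = 0.420.

0.42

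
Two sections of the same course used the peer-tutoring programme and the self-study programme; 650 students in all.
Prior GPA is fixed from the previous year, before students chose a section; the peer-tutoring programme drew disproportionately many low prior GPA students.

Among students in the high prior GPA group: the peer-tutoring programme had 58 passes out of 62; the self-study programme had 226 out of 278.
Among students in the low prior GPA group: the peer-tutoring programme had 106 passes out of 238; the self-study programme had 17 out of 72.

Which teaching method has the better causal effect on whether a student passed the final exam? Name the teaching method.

the peer-tutoring programme

Here prior GPA band is a common cause — it drives both which teaching method a case falls under and the outcome. The crude comparison mixes populations; the stratum-specific rates are the causally relevant ones.
Within each level — high prior GPA: 93.5% vs 81.3%; low prior GPA: 44.5% vs 23.6% — the peer-tutoring programme is higher every time.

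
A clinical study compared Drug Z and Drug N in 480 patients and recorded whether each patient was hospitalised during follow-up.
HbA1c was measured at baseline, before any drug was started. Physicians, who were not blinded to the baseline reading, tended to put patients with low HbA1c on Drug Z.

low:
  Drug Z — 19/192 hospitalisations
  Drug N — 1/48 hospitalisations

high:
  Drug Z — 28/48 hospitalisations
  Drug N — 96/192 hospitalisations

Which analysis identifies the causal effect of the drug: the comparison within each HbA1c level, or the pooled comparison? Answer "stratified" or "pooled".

stratified

The imbalance in HbA1c arose from how patients were allocated, not from anything the drug did; and HbA1c independently affects the outcome. The pooled gap is confounded — condition on HbA1c.
Within each level — low: 9.9% vs 2.1%; high: 58.3% vs 50.0% — Drug N is lower every time.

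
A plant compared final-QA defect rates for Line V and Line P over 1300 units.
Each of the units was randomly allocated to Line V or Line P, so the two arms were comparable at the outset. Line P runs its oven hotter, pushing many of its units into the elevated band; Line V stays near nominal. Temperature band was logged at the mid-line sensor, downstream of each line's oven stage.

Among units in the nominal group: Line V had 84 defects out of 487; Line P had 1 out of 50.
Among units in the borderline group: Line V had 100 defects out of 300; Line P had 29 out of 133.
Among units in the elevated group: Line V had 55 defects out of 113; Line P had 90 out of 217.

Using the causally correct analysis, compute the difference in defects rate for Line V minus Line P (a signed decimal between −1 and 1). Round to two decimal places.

-0.03

The distribution of in-process temperature band is itself part of what the line does — it is an intermediate outcome. Holding it fixed would remove that part of the effect; the total effect is the pooled difference.
The causal difference is the pooled difference: 0.266 − 0.300 = -0.034.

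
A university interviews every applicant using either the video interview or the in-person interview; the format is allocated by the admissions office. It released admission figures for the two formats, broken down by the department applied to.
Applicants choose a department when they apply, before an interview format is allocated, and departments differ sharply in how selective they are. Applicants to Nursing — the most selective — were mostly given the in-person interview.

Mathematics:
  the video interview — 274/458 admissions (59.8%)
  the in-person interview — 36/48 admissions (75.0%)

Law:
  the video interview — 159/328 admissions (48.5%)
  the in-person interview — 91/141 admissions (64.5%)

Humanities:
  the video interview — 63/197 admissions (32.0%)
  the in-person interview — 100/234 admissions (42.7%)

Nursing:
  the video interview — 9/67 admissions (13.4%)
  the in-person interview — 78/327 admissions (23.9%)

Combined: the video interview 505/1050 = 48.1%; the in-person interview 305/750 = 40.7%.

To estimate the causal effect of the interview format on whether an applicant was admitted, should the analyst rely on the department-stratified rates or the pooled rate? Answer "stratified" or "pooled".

Here department is a common cause — it drives both which interview format a case falls under and the outcome. The crude comparison mixes populations; the stratum-specific rates are the causally relevant ones.
Within each level — Mathematics: 59.8% vs 75.0%; Law: 48.5% vs 64.5%; Humanities: 32.0% vs 42.7%; Nursing: 13.4% vs 23.9% — the in-person interview is higher every time.

stratified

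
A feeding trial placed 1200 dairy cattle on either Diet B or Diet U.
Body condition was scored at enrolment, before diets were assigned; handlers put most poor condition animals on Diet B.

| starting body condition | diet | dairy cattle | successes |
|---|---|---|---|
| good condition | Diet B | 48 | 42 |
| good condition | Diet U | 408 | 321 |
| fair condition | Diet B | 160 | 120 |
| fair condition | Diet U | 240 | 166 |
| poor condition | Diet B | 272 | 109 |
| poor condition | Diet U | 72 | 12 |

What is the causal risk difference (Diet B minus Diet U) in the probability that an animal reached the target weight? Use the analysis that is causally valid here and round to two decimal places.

Diet B is higher inside every starting body condition stratum but Diet U is higher in aggregate. Whether to stratify depends on how starting body condition relates to the diet.
Starting body condition differs across diets for reasons unrelated to any effect of the diet itself, and it separately predicts the outcome — a classic confounder. We must compare within starting body condition levels.
Adjusting over the population distribution of starting body condition: 0.380·(0.875−0.787) + 0.333·(0.750−0.692) + 0.287·(0.401−0.167) = +0.120.

+0.12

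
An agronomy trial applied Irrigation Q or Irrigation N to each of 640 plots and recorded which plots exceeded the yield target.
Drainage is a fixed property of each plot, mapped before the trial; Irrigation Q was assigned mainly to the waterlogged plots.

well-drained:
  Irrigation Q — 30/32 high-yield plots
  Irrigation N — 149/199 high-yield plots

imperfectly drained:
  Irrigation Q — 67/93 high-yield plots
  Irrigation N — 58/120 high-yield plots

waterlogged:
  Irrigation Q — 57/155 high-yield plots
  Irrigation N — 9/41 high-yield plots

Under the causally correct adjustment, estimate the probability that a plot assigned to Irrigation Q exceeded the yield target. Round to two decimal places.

0.69

Field drainage differs across irrigations for reasons unrelated to any effect of the irrigation itself, and it separately predicts the outcome — a classic confounder. We must compare within field drainage levels.
Standardising Irrigation Q to the population field drainage mix: 0.361·30/32 + 0.333·67/93 + 0.306·57/155 = 0.691.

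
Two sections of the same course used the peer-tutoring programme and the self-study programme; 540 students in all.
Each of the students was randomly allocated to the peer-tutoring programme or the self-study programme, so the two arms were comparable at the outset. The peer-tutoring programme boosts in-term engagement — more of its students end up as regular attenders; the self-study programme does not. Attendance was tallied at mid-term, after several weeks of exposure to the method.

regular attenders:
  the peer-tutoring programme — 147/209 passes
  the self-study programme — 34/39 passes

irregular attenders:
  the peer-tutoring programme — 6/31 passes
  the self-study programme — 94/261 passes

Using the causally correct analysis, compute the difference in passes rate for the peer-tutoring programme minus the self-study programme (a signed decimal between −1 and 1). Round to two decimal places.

The mid-term attendance-specific comparison favours the self-study programme throughout, but the pooled figures favour the peer-tutoring programme. The question is whether to condition on mid-term attendance.
Stratifying would compare teaching methods among students the teaching methods themselves sorted into mid-term attendance groups — a form of selection on an intermediate. The unconditioned pooled rates give the total causal effect.
The causal difference is the pooled difference: 0.637 − 0.427 = +0.211.

+0.21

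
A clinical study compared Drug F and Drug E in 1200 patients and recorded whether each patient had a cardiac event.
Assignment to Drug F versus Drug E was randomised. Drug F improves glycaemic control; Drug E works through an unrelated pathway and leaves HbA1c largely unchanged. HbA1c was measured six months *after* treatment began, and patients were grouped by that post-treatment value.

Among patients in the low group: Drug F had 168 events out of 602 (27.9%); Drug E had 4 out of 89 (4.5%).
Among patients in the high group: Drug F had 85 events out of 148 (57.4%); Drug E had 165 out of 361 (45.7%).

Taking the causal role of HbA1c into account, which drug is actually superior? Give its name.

HbA1c is downstream of the drug. One should not condition on a consequence of treatment, so the overall rates are the right comparison.
Pooled: Drug F 33.7% vs Drug E 37.6%; Drug F is lower overall.

Drug F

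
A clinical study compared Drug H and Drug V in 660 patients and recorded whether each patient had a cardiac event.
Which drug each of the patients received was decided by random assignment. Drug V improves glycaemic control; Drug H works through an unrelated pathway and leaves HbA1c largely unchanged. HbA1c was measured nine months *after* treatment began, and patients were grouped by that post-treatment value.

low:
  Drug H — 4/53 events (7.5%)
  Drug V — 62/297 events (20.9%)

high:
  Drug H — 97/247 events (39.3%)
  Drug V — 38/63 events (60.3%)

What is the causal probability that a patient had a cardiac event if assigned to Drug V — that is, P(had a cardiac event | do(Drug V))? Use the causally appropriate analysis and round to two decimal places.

Drug H is lower inside every HbA1c stratum but Drug V is lower in aggregate. Whether to stratify depends on how HbA1c relates to the drug.
Because the drug influences HbA1c, HbA1c is a post-treatment mediator, not a confounder. Stratifying on it would bias the estimate; the causal effect is the crude pooled difference.
So P(outcome | do(Drug V)) is just the pooled rate for Drug V: 100/360 = 0.278.

0.28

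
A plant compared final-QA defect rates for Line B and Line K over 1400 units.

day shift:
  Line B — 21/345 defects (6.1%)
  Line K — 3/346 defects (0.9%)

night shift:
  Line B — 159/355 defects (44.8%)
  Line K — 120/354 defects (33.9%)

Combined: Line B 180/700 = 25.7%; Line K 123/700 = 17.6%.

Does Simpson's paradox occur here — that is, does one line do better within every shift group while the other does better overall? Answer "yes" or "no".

no

Within each shift level (day shift 6.1% vs 0.9%; night shift 44.8% vs 33.9%), Line K has the lower rate every time. Pooled: 25.7% vs 17.6% — Line K has the lower rate overall. They agree.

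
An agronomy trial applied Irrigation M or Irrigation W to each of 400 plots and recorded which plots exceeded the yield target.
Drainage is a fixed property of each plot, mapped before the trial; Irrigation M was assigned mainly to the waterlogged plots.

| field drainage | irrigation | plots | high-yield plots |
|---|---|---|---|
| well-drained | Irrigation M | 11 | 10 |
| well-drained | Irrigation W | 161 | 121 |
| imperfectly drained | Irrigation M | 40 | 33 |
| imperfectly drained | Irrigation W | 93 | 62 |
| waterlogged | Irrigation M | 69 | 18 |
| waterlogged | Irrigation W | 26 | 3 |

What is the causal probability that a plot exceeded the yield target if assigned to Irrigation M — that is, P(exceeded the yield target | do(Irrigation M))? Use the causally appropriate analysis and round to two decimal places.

0.73

Here field drainage is a common cause — it drives both which irrigation a case falls under and the outcome. The crude comparison mixes populations; the stratum-specific rates are the causally relevant ones.
Standardising Irrigation M to the population field drainage mix: 0.430·10/11 + 0.333·33/40 + 0.237·18/69 = 0.727.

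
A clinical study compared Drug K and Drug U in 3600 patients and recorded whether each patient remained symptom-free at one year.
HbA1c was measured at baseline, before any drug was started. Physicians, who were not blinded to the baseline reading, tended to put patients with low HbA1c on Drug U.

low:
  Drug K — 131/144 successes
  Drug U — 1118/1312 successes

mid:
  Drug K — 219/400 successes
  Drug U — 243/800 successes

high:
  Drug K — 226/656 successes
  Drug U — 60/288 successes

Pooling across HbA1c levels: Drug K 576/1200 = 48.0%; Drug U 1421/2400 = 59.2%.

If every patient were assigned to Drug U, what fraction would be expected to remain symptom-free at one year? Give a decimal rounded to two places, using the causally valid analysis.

Here HbA1c is a common cause — it drives both which drug a case falls under and the outcome. The crude comparison mixes populations; the stratum-specific rates are the causally relevant ones.
Standardising Drug U to the population HbA1c mix: 0.404·1118/1312 + 0.333·243/800 + 0.262·60/288 = 0.501.

0.50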